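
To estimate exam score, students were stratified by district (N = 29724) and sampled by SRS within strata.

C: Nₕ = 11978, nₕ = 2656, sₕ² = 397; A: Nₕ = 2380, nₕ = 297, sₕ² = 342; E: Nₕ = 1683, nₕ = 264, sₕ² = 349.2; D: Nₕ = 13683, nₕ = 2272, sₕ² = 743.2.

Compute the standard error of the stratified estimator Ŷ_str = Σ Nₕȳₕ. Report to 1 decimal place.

Var(Ŷ_str) = Σₕ Nₕ²(1 − fₕ)sₕ²/nₕ.
C: 11978²·(1 − 2656/11978)·397/2656 = 1.6689981 × 10^7.
A: 2380²·(1 − 297/2380)·342/297 = 5.7086824 × 10^6.
E: 1683²·(1 − 264/1683)·349.2/264 = 3.1589069 × 10^6.
D: 13683²·(1 − 2272/13683)·743.2/2272 = 5.1074298 × 10^7.
Sum = 7.6631868 × 10^7.
SE = √(7.6631868 × 10^7) = 8754.0.

8754.0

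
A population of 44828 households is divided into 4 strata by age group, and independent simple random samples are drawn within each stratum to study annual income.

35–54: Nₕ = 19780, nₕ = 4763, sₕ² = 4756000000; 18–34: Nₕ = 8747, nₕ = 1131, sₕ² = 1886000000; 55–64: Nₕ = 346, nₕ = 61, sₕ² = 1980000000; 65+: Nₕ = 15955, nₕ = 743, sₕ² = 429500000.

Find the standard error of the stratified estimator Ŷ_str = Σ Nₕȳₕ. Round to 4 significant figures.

2.348 × 10^7

Var(Ŷ_str) = Σₕ Nₕ²(1 − fₕ)sₕ²/nₕ.
35–54: 19780²·(1 − 4763/19780)·4756000000/4763 = 2.9659972 × 10^14.
18–34: 8747²·(1 − 1131/8747)·1886000000/1131 = 1.1108749 × 10^14.
55–64: 346²·(1 − 61/346)·1980000000/61 = 3.2007836 × 10^12.
65+: 15955²·(1 − 743/15955)·429500000/743 = 1.4029994 × 10^14.
Sum = 5.5118793 × 10^14.
SE = √(5.5118793 × 10^14) = 2.348 × 10^7.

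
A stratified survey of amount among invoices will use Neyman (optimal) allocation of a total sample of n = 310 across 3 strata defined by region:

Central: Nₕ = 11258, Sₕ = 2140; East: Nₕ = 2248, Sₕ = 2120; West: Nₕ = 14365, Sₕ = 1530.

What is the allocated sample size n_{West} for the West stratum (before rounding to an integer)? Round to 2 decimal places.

Neyman allocation: nₕ = n·NₕSₕ / Σⱼ NⱼSⱼ.
Σ NⱼSⱼ = 11258·2140 + 2248·2120 + 14365·1530 = 5.083633 × 10^7.
n_{West} = 310·14365·1530 / (5.083633 × 10^7) = 134.02.

134.02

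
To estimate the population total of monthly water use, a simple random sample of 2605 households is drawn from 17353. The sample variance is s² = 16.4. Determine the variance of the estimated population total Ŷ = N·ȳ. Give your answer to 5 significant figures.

1.6112 × 10^6

Var(Ŷ) = N²·Var(ȳ) = N²·(1 − n/N)·s²/n.
f = 2605/17353 = 0.15011814; Var(ȳ) = 0.84988186·16.4/2605 = 0.0053505039.
Var(Ŷ) = 17353² · 0.0053505039 = 1.6111791 × 10^6.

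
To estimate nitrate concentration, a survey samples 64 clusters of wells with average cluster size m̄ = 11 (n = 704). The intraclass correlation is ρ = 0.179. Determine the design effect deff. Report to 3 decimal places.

2.790

deff = 1 + (11 − 1)·0.179 = 1 + 1.79 = 2.79.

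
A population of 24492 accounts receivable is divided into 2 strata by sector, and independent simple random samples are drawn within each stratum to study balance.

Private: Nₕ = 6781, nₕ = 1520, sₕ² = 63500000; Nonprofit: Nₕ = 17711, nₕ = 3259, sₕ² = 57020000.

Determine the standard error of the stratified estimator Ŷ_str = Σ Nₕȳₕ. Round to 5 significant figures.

Var(Ŷ_str) = Σₕ Nₕ²(1 − fₕ)sₕ²/nₕ.
Private: 6781²·(1 − 1520/6781)·63500000/1520 = 1.4903634 × 10^12.
Nonprofit: 17711²·(1 − 3259/17711)·57020000/3259 = 4.4783073 × 10^12.
Sum = 5.9686707 × 10^12.
SE = √(5.9686707 × 10^12) = 2.4431 × 10^6.

2.4431 × 10^6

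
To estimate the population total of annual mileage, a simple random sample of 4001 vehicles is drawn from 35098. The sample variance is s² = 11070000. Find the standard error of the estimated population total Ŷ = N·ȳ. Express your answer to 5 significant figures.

1.7378 × 10^6

Var(Ŷ) = N²·Var(ȳ) = N²·(1 − n/N)·s²/n.
f = 4001/35098 = 0.11399510; Var(ȳ) = 0.88600490·11070000/4001 = 2451.4057.
Var(Ŷ) = 35098² · 2451.4057 = 3.0198122 × 10^12.
SE(Ŷ) = √(3.0198122 × 10^12) = 1.7378 × 10^6.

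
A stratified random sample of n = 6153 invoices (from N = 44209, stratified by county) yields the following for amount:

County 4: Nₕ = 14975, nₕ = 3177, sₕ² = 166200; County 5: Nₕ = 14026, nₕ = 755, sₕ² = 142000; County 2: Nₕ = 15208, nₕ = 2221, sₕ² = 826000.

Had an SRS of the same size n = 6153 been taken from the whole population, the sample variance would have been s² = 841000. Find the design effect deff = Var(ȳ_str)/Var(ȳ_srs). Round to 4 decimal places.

Var(ȳ_str) = Σ Wₕ²(1−fₕ)sₕ²/nₕ with Wₕ = Nₕ/44209:
  County 4: (14975/44209)²·(1−3177/14975)·166200/3177 = 4.7289818
  County 5: (14026/44209)²·(1−755/14026)·142000/755 = 17.912553
  County 2: (15208/44209)²·(1−2221/15208)·826000/2221 = 37.582966
  → Var(ȳ_str) = 60.224501.
Var(ȳ_srs) = (1 − 6153/44209)·841000/6153 = 117.65802.
deff = 60.224501 / 117.65802 = 0.5119.

0.5119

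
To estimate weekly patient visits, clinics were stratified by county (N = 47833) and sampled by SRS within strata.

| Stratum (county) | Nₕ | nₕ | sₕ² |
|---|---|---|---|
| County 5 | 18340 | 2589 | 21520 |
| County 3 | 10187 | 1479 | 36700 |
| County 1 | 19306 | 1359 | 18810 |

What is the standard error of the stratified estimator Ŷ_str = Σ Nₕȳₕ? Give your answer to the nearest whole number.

Var(Ŷ_str) = Σₕ Nₕ²(1 − fₕ)sₕ²/nₕ.
County 5: 18340²·(1 − 2589/18340)·21520/2589 = 2.4011411 × 10^9.
County 3: 10187²·(1 − 1479/10187)·36700/1479 = 2.2012158 × 10^9.
County 1: 19306²·(1 − 1359/19306)·18810/1359 = 4.7957165 × 10^9.
Sum = 9.3980734 × 10^9.
SE = √(9.3980734 × 10^9) = 96944.

96944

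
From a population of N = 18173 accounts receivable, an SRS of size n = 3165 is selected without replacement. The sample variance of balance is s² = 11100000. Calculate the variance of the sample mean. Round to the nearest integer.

2896

Under SRS without replacement, Var(ȳ) = (1 − f)·s²/n with f = n/N = 3165/18173 = 0.17415947.
Var(ȳ) = (1 − 0.17415947)·11100000/3165 = 0.82584053·3507.109 = 2896.3128.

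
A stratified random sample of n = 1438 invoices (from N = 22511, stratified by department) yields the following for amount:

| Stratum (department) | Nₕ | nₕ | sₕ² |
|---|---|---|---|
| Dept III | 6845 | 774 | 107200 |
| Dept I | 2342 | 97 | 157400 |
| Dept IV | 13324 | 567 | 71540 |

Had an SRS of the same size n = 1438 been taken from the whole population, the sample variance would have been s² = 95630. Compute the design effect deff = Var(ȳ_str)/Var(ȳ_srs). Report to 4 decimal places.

1.1327

Var(ȳ_str) = Σ Wₕ²(1−fₕ)sₕ²/nₕ with Wₕ = Nₕ/22511:
  Dept III: (6845/22511)²·(1−774/6845)·107200/774 = 11.357897
  Dept I: (2342/22511)²·(1−97/2342)·157400/97 = 16.8363
  Dept IV: (13324/22511)²·(1−567/13324)·71540/567 = 42.321347
  → Var(ȳ_str) = 70.515544.
Var(ȳ_srs) = (1 − 1438/22511)·95630/1438 = 62.253941.
deff = 70.515544 / 62.253941 = 1.1327.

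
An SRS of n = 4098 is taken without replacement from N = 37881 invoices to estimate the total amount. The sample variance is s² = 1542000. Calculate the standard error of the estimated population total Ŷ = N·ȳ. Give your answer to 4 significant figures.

Var(Ŷ) = N²·Var(ȳ) = N²·(1 − n/N)·s²/n.
f = 4098/37881 = 0.10818088; Var(ȳ) = 0.89181912·1542000/4098 = 335.57469.
Var(Ŷ) = 37881² · 335.57469 = 4.8153967 × 10^11.
SE(Ŷ) = √(4.8153967 × 10^11) = 693900.

693900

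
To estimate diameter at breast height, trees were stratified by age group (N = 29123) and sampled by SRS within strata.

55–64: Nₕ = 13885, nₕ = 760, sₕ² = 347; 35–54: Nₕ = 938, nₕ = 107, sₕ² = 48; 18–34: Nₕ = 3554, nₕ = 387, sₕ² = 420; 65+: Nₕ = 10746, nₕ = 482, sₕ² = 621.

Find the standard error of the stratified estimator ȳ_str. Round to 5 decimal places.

0.52959

Var(ȳ_str) = Σₕ Wₕ²(1 − fₕ)sₕ²/nₕ with Wₕ = Nₕ/N, N = 29123.
55–64: Wₕ = 0.47677094; term = 0.47677094²·(1 − 0.05473533)·347/760 = 0.098104484.
35–54: Wₕ = 0.03220822; term = 0.03220822²·(1 − 0.11407249)·48/107 = 4.1227699 × 10^-4.
18–34: Wₕ = 0.12203413; term = 0.12203413²·(1 − 0.10889139)·420/387 = 0.014402291.
65+: Wₕ = 0.36898671; term = 0.36898671²·(1 − 0.04485390)·621/482 = 0.16754668.
Sum = 0.28046573.
SE = √(0.28046573) = 0.52959.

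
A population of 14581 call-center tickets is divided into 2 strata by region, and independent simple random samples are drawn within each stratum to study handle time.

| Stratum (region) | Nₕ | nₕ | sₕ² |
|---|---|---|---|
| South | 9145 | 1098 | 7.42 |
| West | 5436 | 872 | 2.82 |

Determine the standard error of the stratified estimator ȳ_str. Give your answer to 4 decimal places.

0.0521

Var(ȳ_str) = Σₕ Wₕ²(1 − fₕ)sₕ²/nₕ with Wₕ = Nₕ/N, N = 14581.
South: Wₕ = 0.62718606; term = 0.62718606²·(1 − 0.12006561)·7.42/1098 = 0.0023390777.
West: Wₕ = 0.37281394; term = 0.37281394²·(1 − 0.16041207)·2.82/872 = 3.7738366 × 10^-4.
Sum = 0.0027164614.
SE = √(0.0027164614) = 0.0521.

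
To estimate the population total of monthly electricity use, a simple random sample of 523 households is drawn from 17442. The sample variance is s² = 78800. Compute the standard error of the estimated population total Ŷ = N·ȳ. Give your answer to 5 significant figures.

210860

Var(Ŷ) = N²·Var(ȳ) = N²·(1 − n/N)·s²/n.
f = 523/17442 = 0.02998509; Var(ȳ) = 0.97001491·78800/523 = 146.15139.
Var(Ŷ) = 17442² · 146.15139 = 4.4462668 × 10^10.
SE(Ŷ) = √(4.4462668 × 10^10) = 210860.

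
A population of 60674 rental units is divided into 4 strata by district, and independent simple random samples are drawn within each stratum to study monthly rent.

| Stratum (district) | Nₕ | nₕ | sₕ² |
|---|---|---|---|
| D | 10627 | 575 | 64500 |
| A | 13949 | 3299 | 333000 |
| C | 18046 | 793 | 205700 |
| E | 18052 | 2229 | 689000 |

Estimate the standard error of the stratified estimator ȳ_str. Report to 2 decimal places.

7.30

Var(ȳ_str) = Σₕ Wₕ²(1 − fₕ)sₕ²/nₕ with Wₕ = Nₕ/N, N = 60674.
D: Wₕ = 0.17514916; term = 0.17514916²·(1 − 0.05410746)·64500/575 = 3.2549909.
A: Wₕ = 0.22990078; term = 0.22990078²·(1 − 0.23650441)·333000/3299 = 4.0733277.
C: Wₕ = 0.29742559; term = 0.29742559²·(1 − 0.04394326)·205700/793 = 21.938222.
E: Wₕ = 0.29752448; term = 0.29752448²·(1 − 0.12347662)·689000/2229 = 23.983803.
Sum = 53.250344.
SE = √(53.250344) = 7.30.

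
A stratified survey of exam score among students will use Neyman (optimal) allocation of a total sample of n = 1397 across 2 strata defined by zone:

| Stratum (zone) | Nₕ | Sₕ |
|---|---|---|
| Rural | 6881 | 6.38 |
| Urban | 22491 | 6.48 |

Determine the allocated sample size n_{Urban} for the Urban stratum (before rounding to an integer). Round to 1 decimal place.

Neyman allocation: nₕ = n·NₕSₕ / Σⱼ NⱼSⱼ.
Σ NⱼSⱼ = 6881·6.38 + 22491·6.48 = 189642.46.
n_{Urban} = 1397·22491·6.48 / 189642.46 = 1073.6.

1073.6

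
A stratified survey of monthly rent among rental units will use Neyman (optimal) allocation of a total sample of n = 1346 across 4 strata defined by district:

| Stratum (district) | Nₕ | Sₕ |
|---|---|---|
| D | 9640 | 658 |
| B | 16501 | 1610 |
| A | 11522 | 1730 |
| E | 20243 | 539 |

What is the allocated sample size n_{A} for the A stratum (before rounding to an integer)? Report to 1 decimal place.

420.8

Neyman allocation: nₕ = n·NₕSₕ / Σⱼ NⱼSⱼ.
Σ NⱼSⱼ = 9640·658 + 16501·1610 + 11522·1730 + 20243·539 = 6.3753767 × 10^7.
n_{A} = 1346·11522·1730 / (6.3753767 × 10^7) = 420.8.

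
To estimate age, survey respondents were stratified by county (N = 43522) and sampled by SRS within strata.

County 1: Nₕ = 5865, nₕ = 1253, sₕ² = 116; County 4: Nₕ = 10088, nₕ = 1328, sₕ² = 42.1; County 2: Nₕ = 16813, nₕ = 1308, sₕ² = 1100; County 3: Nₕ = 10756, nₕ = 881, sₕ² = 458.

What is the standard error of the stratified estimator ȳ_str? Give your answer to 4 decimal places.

0.3843

Var(ȳ_str) = Σₕ Wₕ²(1 − fₕ)sₕ²/nₕ with Wₕ = Nₕ/N, N = 43522.
County 1: Wₕ = 0.13475943; term = 0.13475943²·(1 − 0.21364024)·116/1253 = 0.0013220459.
County 4: Wₕ = 0.23179082; term = 0.23179082²·(1 − 0.13164155)·42.1/1328 = 0.001479025.
County 2: Wₕ = 0.38631037; term = 0.38631037²·(1 − 0.07779694)·1100/1308 = 0.1157402.
County 3: Wₕ = 0.24713938; term = 0.24713938²·(1 − 0.08190777)·458/881 = 0.029151424.
Sum = 0.14769269.
SE = √(0.14769269) = 0.3843.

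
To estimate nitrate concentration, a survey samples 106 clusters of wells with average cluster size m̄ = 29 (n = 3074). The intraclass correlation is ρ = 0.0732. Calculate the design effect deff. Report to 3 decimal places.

deff = 1 + (29 − 1)·0.0732 = 1 + 2.0496 = 3.0496.

3.050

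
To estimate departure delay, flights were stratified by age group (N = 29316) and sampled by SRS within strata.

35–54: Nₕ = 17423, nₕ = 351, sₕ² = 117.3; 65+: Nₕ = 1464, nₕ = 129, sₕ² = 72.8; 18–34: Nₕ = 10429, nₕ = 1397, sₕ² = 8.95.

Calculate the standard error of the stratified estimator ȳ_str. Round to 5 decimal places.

Var(ȳ_str) = Σₕ Wₕ²(1 − fₕ)sₕ²/nₕ with Wₕ = Nₕ/N, N = 29316.
35–54: Wₕ = 0.59431710; term = 0.59431710²·(1 − 0.02014578)·117.3/351 = 0.1156615.
65+: Wₕ = 0.04993860; term = 0.04993860²·(1 − 0.08811475)·72.8/129 = 0.001283378.
18–34: Wₕ = 0.35574430; term = 0.35574430²·(1 − 0.13395340)·8.95/1397 = 7.0217247 × 10^-4.
Sum = 0.11764705.
SE = √(0.11764705) = 0.34300.

0.34300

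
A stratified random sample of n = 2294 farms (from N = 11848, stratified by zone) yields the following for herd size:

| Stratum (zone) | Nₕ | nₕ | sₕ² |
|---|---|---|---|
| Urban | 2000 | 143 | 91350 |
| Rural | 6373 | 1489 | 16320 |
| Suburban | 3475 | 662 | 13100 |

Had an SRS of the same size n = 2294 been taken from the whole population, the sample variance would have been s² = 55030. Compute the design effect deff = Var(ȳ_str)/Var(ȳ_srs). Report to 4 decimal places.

Var(ȳ_str) = Σ Wₕ²(1−fₕ)sₕ²/nₕ with Wₕ = Nₕ/11848:
  Urban: (2000/11848)²·(1−143/2000)·91350/143 = 16.901464
  Rural: (6373/11848)²·(1−1489/6373)·16320/1489 = 2.4302723
  Suburban: (3475/11848)²·(1−662/3475)·13100/662 = 1.3779954
  → Var(ȳ_str) = 20.709732.
Var(ȳ_srs) = (1 − 2294/11848)·55030/2294 = 19.344.
deff = 20.709732 / 19.344 = 1.0706.

1.0706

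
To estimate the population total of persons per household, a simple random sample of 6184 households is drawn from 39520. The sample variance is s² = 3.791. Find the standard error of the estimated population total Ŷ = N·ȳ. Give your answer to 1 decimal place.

Var(Ŷ) = N²·Var(ȳ) = N²·(1 − n/N)·s²/n.
f = 6184/39520 = 0.15647773; Var(ȳ) = 0.84352227·3.791/6184 = 5.1710752 × 10^-4.
Var(Ŷ) = 39520² · (5.1710752 × 10^-4) = 807634.24.
SE(Ŷ) = √(807634.24) = 898.7.

898.7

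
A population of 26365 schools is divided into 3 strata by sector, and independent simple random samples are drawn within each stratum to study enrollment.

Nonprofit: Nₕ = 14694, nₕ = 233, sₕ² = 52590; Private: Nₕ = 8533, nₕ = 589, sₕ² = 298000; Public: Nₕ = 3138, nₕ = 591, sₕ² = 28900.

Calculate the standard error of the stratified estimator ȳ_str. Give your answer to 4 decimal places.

Var(ȳ_str) = Σₕ Wₕ²(1 − fₕ)sₕ²/nₕ with Wₕ = Nₕ/N, N = 26365.
Nonprofit: Wₕ = 0.55732979; term = 0.55732979²·(1 − 0.01585681)·52590/233 = 68.996977.
Private: Wₕ = 0.32364878; term = 0.32364878²·(1 − 0.06902613)·298000/589 = 49.338552.
Public: Wₕ = 0.11902143; term = 0.11902143²·(1 − 0.18833652)·28900/591 = 0.56225936.
Sum = 118.89779.
SE = √(118.89779) = 10.9040.

10.9040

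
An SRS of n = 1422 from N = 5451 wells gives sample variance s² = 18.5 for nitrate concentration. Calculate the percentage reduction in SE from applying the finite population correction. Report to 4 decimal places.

f = n/N = 1422/5451 = 0.26086957.
SE_no-fpc = √(s²/n) = 0.11406071; SE_fpc = √((1−f)s²/n) = 0.098061066.
Ratio = √(1−f) = 0.85972695. Reduction = 100·(1 − 0.85972695) = 14.0273%.

14.0273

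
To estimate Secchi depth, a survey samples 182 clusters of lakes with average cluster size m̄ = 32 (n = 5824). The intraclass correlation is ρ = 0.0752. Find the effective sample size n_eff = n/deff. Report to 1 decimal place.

deff = 1 + (32 − 1)·0.0752 = 1 + 2.3312 = 3.3312.
n_eff = 5824 / 3.3312 = 1748.3.

1748.3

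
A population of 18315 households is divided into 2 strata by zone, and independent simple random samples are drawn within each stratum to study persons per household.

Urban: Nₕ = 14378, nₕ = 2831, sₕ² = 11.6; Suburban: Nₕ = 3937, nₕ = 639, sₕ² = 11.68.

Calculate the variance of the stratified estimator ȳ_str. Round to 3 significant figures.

Var(ȳ_str) = Σₕ Wₕ²(1 − fₕ)sₕ²/nₕ with Wₕ = Nₕ/N, N = 18315.
Urban: Wₕ = 0.78503959; term = 0.78503959²·(1 − 0.19689804)·11.6/2831 = 0.0020280185.
Suburban: Wₕ = 0.21496041; term = 0.21496041²·(1 − 0.16230632)·11.68/639 = 7.0752893 × 10^-4.
Sum = 0.0027355474.

0.00274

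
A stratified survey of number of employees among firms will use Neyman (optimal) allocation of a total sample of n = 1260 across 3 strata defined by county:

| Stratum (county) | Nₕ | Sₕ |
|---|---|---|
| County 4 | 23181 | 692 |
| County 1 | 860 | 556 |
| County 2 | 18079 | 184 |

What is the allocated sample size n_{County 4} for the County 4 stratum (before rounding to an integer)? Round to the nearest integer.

Neyman allocation: nₕ = n·NₕSₕ / Σⱼ NⱼSⱼ.
Σ NⱼSⱼ = 23181·692 + 860·556 + 18079·184 = 1.9845948 × 10^7.
n_{County 4} = 1260·23181·692 / (1.9845948 × 10^7) = 1018.

1018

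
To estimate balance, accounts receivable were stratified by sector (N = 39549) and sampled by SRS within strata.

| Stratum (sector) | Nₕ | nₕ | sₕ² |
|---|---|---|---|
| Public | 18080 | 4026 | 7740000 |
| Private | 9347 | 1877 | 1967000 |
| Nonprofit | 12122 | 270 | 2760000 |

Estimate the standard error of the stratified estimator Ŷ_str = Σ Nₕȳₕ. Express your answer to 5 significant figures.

1.4249 × 10^6

Var(Ŷ_str) = Σₕ Nₕ²(1 − fₕ)sₕ²/nₕ.
Public: 18080²·(1 − 4026/18080)·7740000/4026 = 4.8850112 × 10^11.
Private: 9347²·(1 − 1877/9347)·1967000/1877 = 7.3169979 × 10^10.
Nonprofit: 12122²·(1 − 270/12122)·2760000/270 = 1.4686261 × 10^12.
Sum = 2.0302972 × 10^12.
SE = √(2.0302972 × 10^12) = 1.4249 × 10^6.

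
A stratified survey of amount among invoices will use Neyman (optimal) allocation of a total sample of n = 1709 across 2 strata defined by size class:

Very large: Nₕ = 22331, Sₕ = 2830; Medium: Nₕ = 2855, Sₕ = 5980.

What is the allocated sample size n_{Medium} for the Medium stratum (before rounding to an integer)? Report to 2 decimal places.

Neyman allocation: nₕ = n·NₕSₕ / Σⱼ NⱼSⱼ.
Σ NⱼSⱼ = 22331·2830 + 2855·5980 = 8.026963 × 10^7.
n_{Medium} = 1709·2855·5980 / (8.026963 × 10^7) = 363.49.

363.49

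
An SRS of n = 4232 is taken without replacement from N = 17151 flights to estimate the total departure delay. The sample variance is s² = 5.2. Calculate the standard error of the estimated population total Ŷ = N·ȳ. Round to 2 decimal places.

521.78

Var(Ŷ) = N²·Var(ȳ) = N²·(1 − n/N)·s²/n.
f = 4232/17151 = 0.24674946; Var(ȳ) = 0.75325054·5.2/4232 = 9.2554414 × 10^-4.
Var(Ŷ) = 17151² · (9.2554414 × 10^-4) = 272255.1.
SE(Ŷ) = √(272255.1) = 521.78.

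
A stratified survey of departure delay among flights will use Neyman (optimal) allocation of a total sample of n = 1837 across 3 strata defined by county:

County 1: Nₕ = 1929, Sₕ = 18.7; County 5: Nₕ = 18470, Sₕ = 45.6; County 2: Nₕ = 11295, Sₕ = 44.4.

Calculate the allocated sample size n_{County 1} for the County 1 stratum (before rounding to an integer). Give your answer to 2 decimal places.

Neyman allocation: nₕ = n·NₕSₕ / Σⱼ NⱼSⱼ.
Σ NⱼSⱼ = 1929·18.7 + 18470·45.6 + 11295·44.4 = 1.3798023 × 10^6.
n_{County 1} = 1837·1929·18.7 / (1.3798023 × 10^6) = 48.02.

48.02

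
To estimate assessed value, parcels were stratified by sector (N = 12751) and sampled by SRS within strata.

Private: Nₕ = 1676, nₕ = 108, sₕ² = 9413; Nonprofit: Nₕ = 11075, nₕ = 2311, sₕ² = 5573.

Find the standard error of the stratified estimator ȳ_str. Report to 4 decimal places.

1.6877

Var(ȳ_str) = Σₕ Wₕ²(1 − fₕ)sₕ²/nₕ with Wₕ = Nₕ/N, N = 12751.
Private: Wₕ = 0.13144067; term = 0.13144067²·(1 − 0.06443914)·9413/108 = 1.4087563.
Nonprofit: Wₕ = 0.86855933; term = 0.86855933²·(1 − 0.20866817)·5573/2311 = 1.4396161.
Sum = 2.8483724.
SE = √(2.8483724) = 1.6877.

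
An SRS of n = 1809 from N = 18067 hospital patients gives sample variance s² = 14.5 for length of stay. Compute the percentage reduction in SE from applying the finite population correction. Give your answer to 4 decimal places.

f = n/N = 1809/18067 = 0.10012730.
SE_no-fpc = √(s²/n) = 0.089529203; SE_fpc = √((1−f)s²/n) = 0.084928852.
Ratio = √(1−f) = 0.94861620. Reduction = 100·(1 − 0.94861620) = 5.1384%.

5.1384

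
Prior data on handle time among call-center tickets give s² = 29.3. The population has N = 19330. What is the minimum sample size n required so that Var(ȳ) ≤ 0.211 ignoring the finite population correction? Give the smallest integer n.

139

Without fpc, n₀ = s²/D = 29.3/0.211 = 138.8626.
Rounding up, n = 139.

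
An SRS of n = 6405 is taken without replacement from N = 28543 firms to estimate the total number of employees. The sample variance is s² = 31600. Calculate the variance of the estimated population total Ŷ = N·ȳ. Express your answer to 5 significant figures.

3.1175 × 10^9

Var(Ŷ) = N²·Var(ȳ) = N²·(1 − n/N)·s²/n.
f = 6405/28543 = 0.22439828; Var(ȳ) = 0.77560172·31600/6405 = 3.826544.
Var(Ŷ) = 28543² · 3.826544 = 3.1174963 × 10^9.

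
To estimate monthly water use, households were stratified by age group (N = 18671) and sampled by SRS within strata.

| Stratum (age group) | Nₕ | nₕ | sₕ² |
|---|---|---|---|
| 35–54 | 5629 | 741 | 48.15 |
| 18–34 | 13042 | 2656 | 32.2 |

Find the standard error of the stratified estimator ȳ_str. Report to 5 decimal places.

Var(ȳ_str) = Σₕ Wₕ²(1 − fₕ)sₕ²/nₕ with Wₕ = Nₕ/N, N = 18671.
35–54: Wₕ = 0.30148358; term = 0.30148358²·(1 − 0.13163972)·48.15/741 = 0.0051286773.
18–34: Wₕ = 0.69851642; term = 0.69851642²·(1 − 0.20364975)·32.2/2656 = 0.0047106969.
Sum = 0.0098393742.
SE = √(0.0098393742) = 0.09919.

0.09919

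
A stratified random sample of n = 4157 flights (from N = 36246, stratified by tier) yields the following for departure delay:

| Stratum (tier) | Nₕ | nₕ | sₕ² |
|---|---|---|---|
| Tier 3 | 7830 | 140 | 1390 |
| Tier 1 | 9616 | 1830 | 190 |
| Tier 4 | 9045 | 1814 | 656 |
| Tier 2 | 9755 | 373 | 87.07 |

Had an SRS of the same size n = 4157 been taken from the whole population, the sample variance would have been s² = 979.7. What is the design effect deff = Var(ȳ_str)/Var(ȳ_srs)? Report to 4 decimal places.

Var(ȳ_str) = Σ Wₕ²(1−fₕ)sₕ²/nₕ with Wₕ = Nₕ/36246:
  Tier 3: (7830/36246)²·(1−140/7830)·1390/140 = 0.45504536
  Tier 1: (9616/36246)²·(1−1830/9616)·190/1830 = 0.0059168586
  Tier 4: (9045/36246)²·(1−1814/9045)·656/1814 = 0.01800335
  Tier 2: (9755/36246)²·(1−373/9755)·87.07/373 = 0.016261561
  → Var(ȳ_str) = 0.49522713.
Var(ȳ_srs) = (1 − 4157/36246)·979.7/4157 = 0.20864558.
deff = 0.49522713 / 0.20864558 = 2.3735.

2.3735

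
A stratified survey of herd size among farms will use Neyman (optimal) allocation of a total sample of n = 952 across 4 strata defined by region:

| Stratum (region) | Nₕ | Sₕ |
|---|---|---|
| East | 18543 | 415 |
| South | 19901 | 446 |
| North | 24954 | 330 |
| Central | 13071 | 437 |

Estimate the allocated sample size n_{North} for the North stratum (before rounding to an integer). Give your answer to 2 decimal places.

Neyman allocation: nₕ = n·NₕSₕ / Σⱼ NⱼSⱼ.
Σ NⱼSⱼ = 18543·415 + 19901·446 + 24954·330 + 13071·437 = 3.0518038 × 10^7.
n_{North} = 952·24954·330 / (3.0518038 × 10^7) = 256.88.

256.88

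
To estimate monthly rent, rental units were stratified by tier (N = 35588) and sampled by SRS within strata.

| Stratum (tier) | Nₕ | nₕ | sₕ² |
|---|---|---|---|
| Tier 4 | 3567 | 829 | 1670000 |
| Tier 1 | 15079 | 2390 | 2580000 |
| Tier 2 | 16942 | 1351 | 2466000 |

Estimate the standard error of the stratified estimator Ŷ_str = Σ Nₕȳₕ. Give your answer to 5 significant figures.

Var(Ŷ_str) = Σₕ Nₕ²(1 − fₕ)sₕ²/nₕ.
Tier 4: 3567²·(1 − 829/3567)·1670000/829 = 1.9674264 × 10^10.
Tier 1: 15079²·(1 − 2390/15079)·2580000/2390 = 2.0654836 × 10^11.
Tier 2: 16942²·(1 − 1351/16942)·2466000/1351 = 4.8214356 × 10^11.
Sum = 7.0836618 × 10^11.
SE = √(7.0836618 × 10^11) = 841640.

841640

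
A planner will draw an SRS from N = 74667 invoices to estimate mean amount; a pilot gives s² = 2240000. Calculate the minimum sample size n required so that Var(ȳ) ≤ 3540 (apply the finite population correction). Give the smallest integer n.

Without fpc, n₀ = s²/D = 2240000/3540 = 632.7684.
With fpc, (1 − n/N)·s²/n ≤ D requires n ≥ n₀/(1 + n₀/N) = 632.7684/(1 + 632.7684/74667) = 627.4510.
Rounding up, n = 628.

628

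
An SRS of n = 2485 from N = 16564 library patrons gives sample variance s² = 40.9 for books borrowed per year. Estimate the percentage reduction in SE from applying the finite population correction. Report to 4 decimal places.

f = n/N = 2485/16564 = 0.15002415.
SE_no-fpc = √(s²/n) = 0.12829167; SE_fpc = √((1−f)s²/n) = 0.1182774.
Ratio = √(1−f) = 0.92194135. Reduction = 100·(1 − 0.92194135) = 7.8059%.

7.8059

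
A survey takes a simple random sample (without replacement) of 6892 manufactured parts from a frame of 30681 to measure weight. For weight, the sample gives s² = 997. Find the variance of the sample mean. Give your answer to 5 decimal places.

Under SRS without replacement, Var(ȳ) = (1 − f)·s²/n with f = n/N = 6892/30681 = 0.22463414.
Var(ȳ) = (1 − 0.22463414)·997/6892 = 0.77536586·0.14466048 = 0.11216479.

0.11216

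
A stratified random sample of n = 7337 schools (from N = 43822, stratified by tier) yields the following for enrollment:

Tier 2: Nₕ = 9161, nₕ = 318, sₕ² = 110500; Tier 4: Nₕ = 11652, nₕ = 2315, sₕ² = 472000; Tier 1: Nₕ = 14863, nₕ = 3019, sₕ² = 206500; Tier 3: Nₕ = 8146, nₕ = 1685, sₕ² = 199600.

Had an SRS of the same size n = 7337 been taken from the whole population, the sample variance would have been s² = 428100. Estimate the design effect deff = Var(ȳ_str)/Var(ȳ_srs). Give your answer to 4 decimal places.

0.7354

Var(ȳ_str) = Σ Wₕ²(1−fₕ)sₕ²/nₕ with Wₕ = Nₕ/43822:
  Tier 2: (9161/43822)²·(1−318/9161)·110500/318 = 14.658626
  Tier 4: (11652/43822)²·(1−2315/11652)·472000/2315 = 11.550863
  Tier 1: (14863/43822)²·(1−3019/14863)·206500/3019 = 6.2701428
  Tier 3: (8146/43822)²·(1−1685/8146)·199600/1685 = 3.2465372
  → Var(ȳ_str) = 35.726169.
Var(ȳ_srs) = (1 − 7337/43822)·428100/7337 = 48.579033.
deff = 35.726169 / 48.579033 = 0.7354.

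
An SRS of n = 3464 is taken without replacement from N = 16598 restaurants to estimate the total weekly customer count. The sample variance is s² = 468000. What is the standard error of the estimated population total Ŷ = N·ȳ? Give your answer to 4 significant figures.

Var(Ŷ) = N²·Var(ȳ) = N²·(1 − n/N)·s²/n.
f = 3464/16598 = 0.20869984; Var(ȳ) = 0.79130016·468000/3464 = 106.90776.
Var(Ŷ) = 16598² · 106.90776 = 2.9452404 × 10^10.
SE(Ŷ) = √(2.9452404 × 10^10) = 171600.

171600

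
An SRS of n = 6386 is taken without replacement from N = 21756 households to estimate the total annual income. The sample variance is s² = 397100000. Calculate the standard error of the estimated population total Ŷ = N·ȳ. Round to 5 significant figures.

4.5600 × 10^6

Var(Ŷ) = N²·Var(ȳ) = N²·(1 − n/N)·s²/n.
f = 6386/21756 = 0.29352822; Var(ȳ) = 0.70647178·397100000/6386 = 43930.464.
Var(Ŷ) = 21756² · 43930.464 = 2.0793323 × 10^13.
SE(Ŷ) = √(2.0793323 × 10^13) = 4.5600 × 10^6.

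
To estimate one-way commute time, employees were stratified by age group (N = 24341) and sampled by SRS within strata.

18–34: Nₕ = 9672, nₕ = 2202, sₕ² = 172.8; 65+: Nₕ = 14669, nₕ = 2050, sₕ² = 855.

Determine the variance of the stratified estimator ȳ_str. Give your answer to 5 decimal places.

Var(ȳ_str) = Σₕ Wₕ²(1 − fₕ)sₕ²/nₕ with Wₕ = Nₕ/N, N = 24341.
18–34: Wₕ = 0.39735426; term = 0.39735426²·(1 − 0.22766749)·172.8/2202 = 0.009569439.
65+: Wₕ = 0.60264574; term = 0.60264574²·(1 − 0.13975049)·855/2050 = 0.13030494.
Sum = 0.13987438.

0.13987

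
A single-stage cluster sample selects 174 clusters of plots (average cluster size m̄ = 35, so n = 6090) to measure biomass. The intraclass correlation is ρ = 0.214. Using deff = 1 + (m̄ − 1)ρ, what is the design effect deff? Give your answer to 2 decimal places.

8.28

deff = 1 + (35 − 1)·0.214 = 1 + 7.276 = 8.276.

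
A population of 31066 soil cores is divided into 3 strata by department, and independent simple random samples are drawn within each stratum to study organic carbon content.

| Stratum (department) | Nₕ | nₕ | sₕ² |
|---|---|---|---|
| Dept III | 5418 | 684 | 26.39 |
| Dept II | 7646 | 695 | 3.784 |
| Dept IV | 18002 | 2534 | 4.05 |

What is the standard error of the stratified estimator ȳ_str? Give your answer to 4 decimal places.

Var(ȳ_str) = Σₕ Wₕ²(1 − fₕ)sₕ²/nₕ with Wₕ = Nₕ/N, N = 31066.
Dept III: Wₕ = 0.17440288; term = 0.17440288²·(1 − 0.12624585)·26.39/684 = 0.0010253683.
Dept II: Wₕ = 0.24612116; term = 0.24612116²·(1 − 0.09089720)·3.784/695 = 2.9983148 × 10^-4.
Dept IV: Wₕ = 0.57947595; term = 0.57947595²·(1 − 0.14076214)·4.05/2534 = 4.6113985 × 10^-4.
Sum = 0.0017863396.
SE = √(0.0017863396) = 0.0423.

0.0423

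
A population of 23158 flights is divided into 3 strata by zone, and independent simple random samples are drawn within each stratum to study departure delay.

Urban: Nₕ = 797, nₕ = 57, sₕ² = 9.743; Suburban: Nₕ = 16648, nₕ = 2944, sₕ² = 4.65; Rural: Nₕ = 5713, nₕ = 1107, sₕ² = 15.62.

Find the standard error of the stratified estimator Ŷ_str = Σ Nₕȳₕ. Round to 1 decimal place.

912.4

Var(Ŷ_str) = Σₕ Nₕ²(1 − fₕ)sₕ²/nₕ.
Urban: 797²·(1 − 57/797)·9.743/57 = 100810.99.
Suburban: 16648²·(1 − 2944/16648)·4.65/2944 = 360350.03.
Rural: 5713²·(1 − 1107/5713)·15.62/1107 = 371297.11.
Sum = 832458.13.
SE = √(832458.13) = 912.4.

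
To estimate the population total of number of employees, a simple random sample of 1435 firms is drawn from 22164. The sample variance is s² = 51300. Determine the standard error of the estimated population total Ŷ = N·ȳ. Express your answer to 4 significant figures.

Var(Ŷ) = N²·Var(ȳ) = N²·(1 − n/N)·s²/n.
f = 1435/22164 = 0.06474463; Var(ȳ) = 0.93525537·51300/1435 = 33.434565.
Var(Ŷ) = 22164² · 33.434565 = 1.6424493 × 10^10.
SE(Ŷ) = √(1.6424493 × 10^10) = 128200.

128200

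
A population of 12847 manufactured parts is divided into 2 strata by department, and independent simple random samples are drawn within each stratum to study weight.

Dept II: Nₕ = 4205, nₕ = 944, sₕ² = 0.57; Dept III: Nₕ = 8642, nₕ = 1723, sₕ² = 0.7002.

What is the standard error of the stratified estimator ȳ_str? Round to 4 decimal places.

0.0140

Var(ȳ_str) = Σₕ Wₕ²(1 − fₕ)sₕ²/nₕ with Wₕ = Nₕ/N, N = 12847.
Dept II: Wₕ = 0.32731377; term = 0.32731377²·(1 − 0.22449465)·0.57/944 = 5.0166778 × 10^-5.
Dept III: Wₕ = 0.67268623; term = 0.67268623²·(1 − 0.19937514)·0.7002/1723 = 1.4722819 × 10^-4.
Sum = 1.9739497 × 10^-4.
SE = √(1.9739497 × 10^-4) = 0.0140.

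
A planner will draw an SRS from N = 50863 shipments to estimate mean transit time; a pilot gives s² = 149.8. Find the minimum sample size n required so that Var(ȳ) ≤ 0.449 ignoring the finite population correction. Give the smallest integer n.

Without fpc, n₀ = s²/D = 149.8/0.449 = 333.6303.
Rounding up, n = 334.

334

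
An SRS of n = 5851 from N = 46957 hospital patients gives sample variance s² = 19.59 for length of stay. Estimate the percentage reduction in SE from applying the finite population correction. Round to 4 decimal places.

6.4374

f = n/N = 5851/46957 = 0.12460336.
SE_no-fpc = √(s²/n) = 0.057863163; SE_fpc = √((1−f)s²/n) = 0.054138299.
Ratio = √(1−f) = 0.93562634. Reduction = 100·(1 − 0.93562634) = 6.4374%.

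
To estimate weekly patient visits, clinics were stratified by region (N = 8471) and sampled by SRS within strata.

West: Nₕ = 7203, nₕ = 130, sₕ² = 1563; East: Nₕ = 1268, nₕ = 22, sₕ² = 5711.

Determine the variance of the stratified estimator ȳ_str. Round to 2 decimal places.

14.25

Var(ȳ_str) = Σₕ Wₕ²(1 − fₕ)sₕ²/nₕ with Wₕ = Nₕ/N, N = 8471.
West: Wₕ = 0.85031283; term = 0.85031283²·(1 − 0.01804804)·1563/130 = 8.5361755.
East: Wₕ = 0.14968717; term = 0.14968717²·(1 − 0.01735016)·5711/22 = 5.7155419.
Sum = 14.251717.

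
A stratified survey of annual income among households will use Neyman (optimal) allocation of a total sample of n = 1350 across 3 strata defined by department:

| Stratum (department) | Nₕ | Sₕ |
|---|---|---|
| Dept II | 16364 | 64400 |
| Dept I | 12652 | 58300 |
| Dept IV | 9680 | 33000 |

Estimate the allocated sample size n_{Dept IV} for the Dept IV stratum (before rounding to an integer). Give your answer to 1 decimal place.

204.3

Neyman allocation: nₕ = n·NₕSₕ / Σⱼ NⱼSⱼ.
Σ NⱼSⱼ = 16364·64400 + 12652·58300 + 9680·33000 = 2.1108932 × 10^9.
n_{Dept IV} = 1350·9680·33000 / (2.1108932 × 10^9) = 204.3.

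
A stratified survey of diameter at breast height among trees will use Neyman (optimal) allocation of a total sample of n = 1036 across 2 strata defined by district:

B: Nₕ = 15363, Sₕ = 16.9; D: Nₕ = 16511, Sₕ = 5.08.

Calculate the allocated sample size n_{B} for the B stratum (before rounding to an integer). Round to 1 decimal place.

Neyman allocation: nₕ = n·NₕSₕ / Σⱼ NⱼSⱼ.
Σ NⱼSⱼ = 15363·16.9 + 16511·5.08 = 343510.58.
n_{B} = 1036·15363·16.9 / 343510.58 = 783.0.

783.0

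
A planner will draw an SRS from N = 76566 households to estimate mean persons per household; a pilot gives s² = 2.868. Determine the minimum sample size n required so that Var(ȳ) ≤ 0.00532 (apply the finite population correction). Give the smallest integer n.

536

Without fpc, n₀ = s²/D = 2.868/0.00532 = 539.0977.
With fpc, (1 − n/N)·s²/n ≤ D requires n ≥ n₀/(1 + n₀/N) = 539.0977/(1 + 539.0977/76566) = 535.3285.
Rounding up, n = 536.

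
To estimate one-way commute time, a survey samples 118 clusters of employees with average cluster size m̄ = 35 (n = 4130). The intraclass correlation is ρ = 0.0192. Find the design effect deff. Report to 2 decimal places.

deff = 1 + (35 − 1)·0.0192 = 1 + 0.6528 = 1.6528.

1.65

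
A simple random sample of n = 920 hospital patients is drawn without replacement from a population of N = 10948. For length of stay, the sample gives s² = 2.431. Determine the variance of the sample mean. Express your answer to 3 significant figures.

Under SRS without replacement, Var(ȳ) = (1 − f)·s²/n with f = n/N = 920/10948 = 0.08403361.
Var(ȳ) = (1 − 0.08403361)·2.431/920 = 0.91596639·0.0026423913 = 0.0024203416.

0.00242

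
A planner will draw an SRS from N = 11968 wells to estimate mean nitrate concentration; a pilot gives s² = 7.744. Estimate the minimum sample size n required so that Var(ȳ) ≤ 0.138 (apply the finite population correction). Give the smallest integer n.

56

Without fpc, n₀ = s²/D = 7.744/0.138 = 56.1159.
With fpc, (1 − n/N)·s²/n ≤ D requires n ≥ n₀/(1 + n₀/N) = 56.1159/(1 + 56.1159/11968) = 55.8540.
Rounding up, n = 56.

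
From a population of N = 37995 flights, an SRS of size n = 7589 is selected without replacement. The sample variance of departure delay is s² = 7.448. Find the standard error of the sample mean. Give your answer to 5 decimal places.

0.02802

Under SRS without replacement, Var(ȳ) = (1 − f)·s²/n with f = n/N = 7589/37995 = 0.19973681.
Var(ȳ) = (1 − 0.19973681)·7.448/7589 = 0.80026319·9.8142048 × 10^-4 = 7.8539468 × 10^-4.
SE(ȳ) = √(7.8539468 × 10^-4) = 0.02802.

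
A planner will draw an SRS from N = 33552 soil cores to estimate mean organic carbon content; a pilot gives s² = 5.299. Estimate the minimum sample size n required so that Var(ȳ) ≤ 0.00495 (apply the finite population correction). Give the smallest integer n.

1038

Without fpc, n₀ = s²/D = 5.299/0.00495 = 1070.5051.
With fpc, (1 − n/N)·s²/n ≤ D requires n ≥ n₀/(1 + n₀/N) = 1070.5051/(1 + 1070.5051/33552) = 1037.4058.
Rounding up, n = 1038.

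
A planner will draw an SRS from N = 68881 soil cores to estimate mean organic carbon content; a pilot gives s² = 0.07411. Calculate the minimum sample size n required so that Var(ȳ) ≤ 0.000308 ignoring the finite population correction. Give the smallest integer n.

Without fpc, n₀ = s²/D = 0.07411/0.000308 = 240.6169.
Rounding up, n = 241.

241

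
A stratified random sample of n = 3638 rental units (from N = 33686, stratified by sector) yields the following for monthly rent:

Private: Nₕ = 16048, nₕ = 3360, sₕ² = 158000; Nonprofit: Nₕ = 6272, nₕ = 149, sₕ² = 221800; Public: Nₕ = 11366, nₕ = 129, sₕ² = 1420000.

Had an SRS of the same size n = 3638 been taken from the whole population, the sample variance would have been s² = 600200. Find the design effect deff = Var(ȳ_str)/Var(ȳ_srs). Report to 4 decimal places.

8.8186

Var(ȳ_str) = Σ Wₕ²(1−fₕ)sₕ²/nₕ with Wₕ = Nₕ/33686:
  Private: (16048/33686)²·(1−3360/16048)·158000/3360 = 8.4378734
  Nonprofit: (6272/33686)²·(1−149/6272)·221800/149 = 50.37867
  Public: (11366/33686)²·(1−129/11366)·1420000/129 = 1238.9614
  → Var(ȳ_str) = 1297.7779.
Var(ȳ_srs) = (1 − 3638/33686)·600200/3638 = 147.16327.
deff = 1297.7779 / 147.16327 = 8.8186.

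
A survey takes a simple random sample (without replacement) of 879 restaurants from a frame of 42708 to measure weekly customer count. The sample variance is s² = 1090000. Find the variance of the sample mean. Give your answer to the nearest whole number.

1215

Under SRS without replacement, Var(ȳ) = (1 − f)·s²/n with f = n/N = 879/42708 = 0.02058162.
Var(ȳ) = (1 − 0.02058162)·1090000/879 = 0.97941838·1240.0455 = 1214.5234.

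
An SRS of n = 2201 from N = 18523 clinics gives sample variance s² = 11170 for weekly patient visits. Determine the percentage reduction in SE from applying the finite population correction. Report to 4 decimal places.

6.1291

f = n/N = 2201/18523 = 0.11882524.
SE_no-fpc = √(s²/n) = 2.2527685; SE_fpc = √((1−f)s²/n) = 2.1146943.
Ratio = √(1−f) = 0.93870909. Reduction = 100·(1 − 0.93870909) = 6.1291%.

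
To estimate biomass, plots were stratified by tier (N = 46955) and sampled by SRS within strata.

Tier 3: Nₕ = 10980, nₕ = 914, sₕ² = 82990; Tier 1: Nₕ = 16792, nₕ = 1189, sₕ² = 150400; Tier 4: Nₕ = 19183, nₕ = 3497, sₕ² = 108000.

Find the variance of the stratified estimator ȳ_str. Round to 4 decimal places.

23.7985

Var(ȳ_str) = Σₕ Wₕ²(1 − fₕ)sₕ²/nₕ with Wₕ = Nₕ/N, N = 46955.
Tier 3: Wₕ = 0.23384091; term = 0.23384091²·(1 − 0.08324226)·82990/914 = 4.5517159.
Tier 1: Wₕ = 0.35761900; term = 0.35761900²·(1 − 0.07080753)·150400/1189 = 15.031864.
Tier 4: Wₕ = 0.40854009; term = 0.40854009²·(1 − 0.18229683)·108000/3497 = 4.2149572.
Sum = 23.798537.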